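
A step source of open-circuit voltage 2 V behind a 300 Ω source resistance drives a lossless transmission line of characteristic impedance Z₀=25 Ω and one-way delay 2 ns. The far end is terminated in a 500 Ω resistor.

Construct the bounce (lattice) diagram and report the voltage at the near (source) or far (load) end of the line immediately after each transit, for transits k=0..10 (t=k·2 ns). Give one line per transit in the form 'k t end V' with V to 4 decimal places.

0 0 source 0.1538
1 2 load 0.2930
2 4 source 0.4108
3 6 load 0.5174
4 8 source 0.6076
5 10 load 0.6891
6 12 source 0.7582
7 14 load 0.8206
8 16 source 0.8735
9 18 load 0.9213
10 20 source 0.9617

Γ_L=0.904762, Γ_S=0.846154; launch V₁=2·25/325=0.153846
k=0 src: V=0.1538
k=1 load: inc=0.153846, refl=0.153846·0.904762=0.1392; V=0.000000+0.153846+0.139194=0.2930
k=2 src: inc=0.139194, refl=0.139194·0.846154=0.1178; V=0.153846+0.139194+0.117780=0.4108
k=3 load: inc=0.117780, refl=0.117780·0.904762=0.1066; V=0.293040+0.117780+0.106563=0.5174
k=4 src: inc=0.106563, refl=0.106563·0.846154=0.0902; V=0.410820+0.106563+0.090168=0.6076
k=5 load: inc=0.090168, refl=0.090168·0.904762=0.0816; V=0.517382+0.090168+0.081581=0.6891
k=6 src: inc=0.081581, refl=0.081581·0.846154=0.0690; V=0.607551+0.081581+0.069030=0.7582
k=7 load: inc=0.069030, refl=0.069030·0.904762=0.0625; V=0.689132+0.069030+0.062456=0.8206
k=8 src: inc=0.062456, refl=0.062456·0.846154=0.0528; V=0.758162+0.062456+0.052847=0.8735
k=9 load: inc=0.052847, refl=0.052847·0.904762=0.0478; V=0.820617+0.052847+0.047814=0.9213
k=10 src: inc=0.047814, refl=0.047814·0.846154=0.0405; V=0.873464+0.047814+0.040458=0.9617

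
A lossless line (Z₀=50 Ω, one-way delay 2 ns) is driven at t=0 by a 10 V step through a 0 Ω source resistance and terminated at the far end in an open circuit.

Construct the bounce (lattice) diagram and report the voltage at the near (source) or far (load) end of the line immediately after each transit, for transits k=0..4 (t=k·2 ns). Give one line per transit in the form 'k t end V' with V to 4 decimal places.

Γ_L=1.000000, Γ_S=-1.000000; launch V₁=10·50/50=10.000000
k=0 src: V=10.0000
k=1 load: inc=10.000000, refl=10.000000·1.000000=10.0000; V=0.000000+10.000000+10.000000=20.0000
k=2 src: inc=10.000000, refl=10.000000·-1.000000=-10.0000; V=10.000000+10.000000+-10.000000=10.0000
k=3 load: inc=-10.000000, refl=-10.000000·1.000000=-10.0000; V=20.000000+-10.000000+-10.000000=0.0000
k=4 src: inc=-10.000000, refl=-10.000000·-1.000000=10.0000; V=10.000000+-10.000000+10.000000=10.0000

0 0 source 10.0000
1 2 load 20.0000
2 4 source 10.0000
3 6 load 0.0000
4 8 source 10.0000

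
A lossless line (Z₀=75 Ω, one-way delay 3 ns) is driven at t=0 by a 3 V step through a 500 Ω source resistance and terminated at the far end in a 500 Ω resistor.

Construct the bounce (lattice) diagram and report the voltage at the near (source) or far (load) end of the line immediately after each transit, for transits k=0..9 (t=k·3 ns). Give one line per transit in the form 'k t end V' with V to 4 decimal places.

0 0 source 0.3913
1 3 load 0.6805
2 6 source 0.8943
3 9 load 1.0523
4 12 source 1.1691
5 15 load 1.2554
6 18 source 1.3192
7 21 load 1.3664
8 24 source 1.4012
9 27 load 1.4270

Γ_L=0.739130, Γ_S=0.739130; launch V₁=3·75/575=0.391304
k=0 src: V=0.3913
k=1 load: inc=0.391304, refl=0.391304·0.739130=0.2892; V=0.000000+0.391304+0.289225=0.6805
k=2 src: inc=0.289225, refl=0.289225·0.739130=0.2138; V=0.391304+0.289225+0.213775=0.8943
k=3 load: inc=0.213775, refl=0.213775·0.739130=0.1580; V=0.680529+0.213775+0.158008=1.0523
k=4 src: inc=0.158008, refl=0.158008·0.739130=0.1168; V=0.894304+0.158008+0.116788=1.1691
k=5 load: inc=0.116788, refl=0.116788·0.739130=0.0863; V=1.052312+0.116788+0.086322=1.2554
k=6 src: inc=0.086322, refl=0.086322·0.739130=0.0638; V=1.169100+0.086322+0.063803=1.3192
k=7 load: inc=0.063803, refl=0.063803·0.739130=0.0472; V=1.255422+0.063803+0.047159=1.3664
k=8 src: inc=0.047159, refl=0.047159·0.739130=0.0349; V=1.319225+0.047159+0.034856=1.4012
k=9 load: inc=0.034856, refl=0.034856·0.739130=0.0258; V=1.366384+0.034856+0.025763=1.4270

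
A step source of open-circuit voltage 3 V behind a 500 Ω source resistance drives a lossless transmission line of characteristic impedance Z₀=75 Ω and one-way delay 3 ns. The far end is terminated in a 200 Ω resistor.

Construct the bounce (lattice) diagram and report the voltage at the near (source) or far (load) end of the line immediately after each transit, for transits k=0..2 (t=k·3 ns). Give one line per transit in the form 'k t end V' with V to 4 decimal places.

Γ_L=0.454545, Γ_S=0.739130; launch V₁=3·75/575=0.391304
k=0 src: V=0.3913
k=1 load: inc=0.391304, refl=0.391304·0.454545=0.1779; V=0.000000+0.391304+0.177866=0.5692
k=2 src: inc=0.177866, refl=0.177866·0.739130=0.1315; V=0.391304+0.177866+0.131466=0.7006

0 0 source 0.3913
1 3 load 0.5692
2 6 source 0.7006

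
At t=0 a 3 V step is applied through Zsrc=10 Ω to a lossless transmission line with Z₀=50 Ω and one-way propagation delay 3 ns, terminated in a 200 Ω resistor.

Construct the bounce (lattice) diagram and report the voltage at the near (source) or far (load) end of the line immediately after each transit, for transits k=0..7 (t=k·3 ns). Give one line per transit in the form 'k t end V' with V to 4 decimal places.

Γ_L=0.600000, Γ_S=-0.666667; launch V₁=3·50/60=2.500000
k=0 src: V=2.5000
k=1 load: inc=2.500000, refl=2.500000·0.600000=1.5000; V=0.000000+2.500000+1.500000=4.0000
k=2 src: inc=1.500000, refl=1.500000·-0.666667=-1.0000; V=2.500000+1.500000+-1.000000=3.0000
k=3 load: inc=-1.000000, refl=-1.000000·0.600000=-0.6000; V=4.000000+-1.000000+-0.600000=2.4000
k=4 src: inc=-0.600000, refl=-0.600000·-0.666667=0.4000; V=3.000000+-0.600000+0.400000=2.8000
k=5 load: inc=0.400000, refl=0.400000·0.600000=0.2400; V=2.400000+0.400000+0.240000=3.0400
k=6 src: inc=0.240000, refl=0.240000·-0.666667=-0.1600; V=2.800000+0.240000+-0.160000=2.8800
k=7 load: inc=-0.160000, refl=-0.160000·0.600000=-0.0960; V=3.040000+-0.160000+-0.096000=2.7840

0 0 source 2.5000
1 3 load 4.0000
2 6 source 3.0000
3 9 load 2.4000
4 12 source 2.8000
5 15 load 3.0400
6 18 source 2.8800
7 21 load 2.7840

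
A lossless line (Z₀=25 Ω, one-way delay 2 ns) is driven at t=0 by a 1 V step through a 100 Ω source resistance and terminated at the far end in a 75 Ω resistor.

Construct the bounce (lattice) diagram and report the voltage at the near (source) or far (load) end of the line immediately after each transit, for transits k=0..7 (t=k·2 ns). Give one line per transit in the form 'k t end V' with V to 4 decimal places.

Γ_L=0.500000, Γ_S=0.600000; launch V₁=1·25/125=0.200000
k=0 src: V=0.2000
k=1 load: inc=0.200000, refl=0.200000·0.500000=0.1000; V=0.000000+0.200000+0.100000=0.3000
k=2 src: inc=0.100000, refl=0.100000·0.600000=0.0600; V=0.200000+0.100000+0.060000=0.3600
k=3 load: inc=0.060000, refl=0.060000·0.500000=0.0300; V=0.300000+0.060000+0.030000=0.3900
k=4 src: inc=0.030000, refl=0.030000·0.600000=0.0180; V=0.360000+0.030000+0.018000=0.4080
k=5 load: inc=0.018000, refl=0.018000·0.500000=0.0090; V=0.390000+0.018000+0.009000=0.4170
k=6 src: inc=0.009000, refl=0.009000·0.600000=0.0054; V=0.408000+0.009000+0.005400=0.4224
k=7 load: inc=0.005400, refl=0.005400·0.500000=0.0027; V=0.417000+0.005400+0.002700=0.4251

0 0 source 0.2000
1 2 load 0.3000
2 4 source 0.3600
3 6 load 0.3900
4 8 source 0.4080
5 10 load 0.4170
6 12 source 0.4224
7 14 load 0.4251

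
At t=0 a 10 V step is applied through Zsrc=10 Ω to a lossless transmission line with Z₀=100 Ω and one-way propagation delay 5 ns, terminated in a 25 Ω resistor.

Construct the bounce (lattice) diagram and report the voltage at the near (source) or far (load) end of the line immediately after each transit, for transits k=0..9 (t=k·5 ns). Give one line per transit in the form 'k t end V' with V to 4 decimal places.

Γ_L=-0.600000, Γ_S=-0.818182; launch V₁=10·100/110=9.090909
k=0 src: V=9.0909
k=1 load: inc=9.090909, refl=9.090909·-0.600000=-5.4545; V=0.000000+9.090909+-5.454545=3.6364
k=2 src: inc=-5.454545, refl=-5.454545·-0.818182=4.4628; V=9.090909+-5.454545+4.462810=8.0992
k=3 load: inc=4.462810, refl=4.462810·-0.600000=-2.6777; V=3.636364+4.462810+-2.677686=5.4215
k=4 src: inc=-2.677686, refl=-2.677686·-0.818182=2.1908; V=8.099174+-2.677686+2.190834=7.6123
k=5 load: inc=2.190834, refl=2.190834·-0.600000=-1.3145; V=5.421488+2.190834+-1.314500=6.2978
k=6 src: inc=-1.314500, refl=-1.314500·-0.818182=1.0755; V=7.612322+-1.314500+1.075500=7.3733
k=7 load: inc=1.075500, refl=1.075500·-0.600000=-0.6453; V=6.297821+1.075500+-0.645300=6.7280
k=8 src: inc=-0.645300, refl=-0.645300·-0.818182=0.5280; V=7.373321+-0.645300+0.527973=7.2560
k=9 load: inc=0.527973, refl=0.527973·-0.600000=-0.3168; V=6.728021+0.527973+-0.316784=6.9392

0 0 source 9.0909
1 5 load 3.6364
2 10 source 8.0992
3 15 load 5.4215
4 20 source 7.6123
5 25 load 6.2978
6 30 source 7.3733
7 35 load 6.7280
8 40 source 7.2560
9 45 load 6.9392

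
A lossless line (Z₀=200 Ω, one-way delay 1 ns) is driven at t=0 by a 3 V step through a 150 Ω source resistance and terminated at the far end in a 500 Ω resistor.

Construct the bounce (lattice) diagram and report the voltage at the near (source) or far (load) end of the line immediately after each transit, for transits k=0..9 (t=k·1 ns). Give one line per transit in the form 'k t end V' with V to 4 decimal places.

0 0 source 1.7143
1 1 load 2.4490
2 2 source 2.3440
3 3 load 2.2990
4 4 source 2.3055
5 5 load 2.3082
6 6 source 2.3078
7 7 load 2.3077
8 8 source 2.3077
9 9 load 2.3077

Γ_L=0.428571, Γ_S=-0.142857; launch V₁=3·200/350=1.714286
k=0 src: V=1.7143
k=1 load: inc=1.714286, refl=1.714286·0.428571=0.7347; V=0.000000+1.714286+0.734694=2.4490
k=2 src: inc=0.734694, refl=0.734694·-0.142857=-0.1050; V=1.714286+0.734694+-0.104956=2.3440
k=3 load: inc=-0.104956, refl=-0.104956·0.428571=-0.0450; V=2.448980+-0.104956+-0.044981=2.2990
k=4 src: inc=-0.044981, refl=-0.044981·-0.142857=0.0064; V=2.344023+-0.044981+0.006426=2.3055
k=5 load: inc=0.006426, refl=0.006426·0.428571=0.0028; V=2.299042+0.006426+0.002754=2.3082
k=6 src: inc=0.002754, refl=0.002754·-0.142857=-0.0004; V=2.305468+0.002754+-0.000393=2.3078
k=7 load: inc=-0.000393, refl=-0.000393·0.428571=-0.0002; V=2.308222+-0.000393+-0.000169=2.3077
k=8 src: inc=-0.000169, refl=-0.000169·-0.142857=0.0000; V=2.307828+-0.000169+0.000024=2.3077
k=9 load: inc=0.000024, refl=0.000024·0.428571=0.0000; V=2.307660+0.000024+0.000010=2.3077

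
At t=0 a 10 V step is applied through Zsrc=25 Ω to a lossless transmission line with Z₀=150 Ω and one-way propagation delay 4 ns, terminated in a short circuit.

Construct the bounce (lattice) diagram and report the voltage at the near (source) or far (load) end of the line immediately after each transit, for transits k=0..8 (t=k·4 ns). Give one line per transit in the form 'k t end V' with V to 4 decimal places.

0 0 source 8.5714
1 4 load 0.0000
2 8 source 6.1224
3 12 load 0.0000
4 16 source 4.3732
5 20 load 0.0000
6 24 source 3.1237
7 28 load 0.0000
8 32 source 2.2312

Γ_L=-1.000000, Γ_S=-0.714286; launch V₁=10·150/175=8.571429
k=0 src: V=8.5714
k=1 load: inc=8.571429, refl=8.571429·-1.000000=-8.5714; V=0.000000+8.571429+-8.571429=0.0000
k=2 src: inc=-8.571429, refl=-8.571429·-0.714286=6.1224; V=8.571429+-8.571429+6.122449=6.1224
k=3 load: inc=6.122449, refl=6.122449·-1.000000=-6.1224; V=0.000000+6.122449+-6.122449=0.0000
k=4 src: inc=-6.122449, refl=-6.122449·-0.714286=4.3732; V=6.122449+-6.122449+4.373178=4.3732
k=5 load: inc=4.373178, refl=4.373178·-1.000000=-4.3732; V=0.000000+4.373178+-4.373178=0.0000
k=6 src: inc=-4.373178, refl=-4.373178·-0.714286=3.1237; V=4.373178+-4.373178+3.123698=3.1237
k=7 load: inc=3.123698, refl=3.123698·-1.000000=-3.1237; V=0.000000+3.123698+-3.123698=0.0000
k=8 src: inc=-3.123698, refl=-3.123698·-0.714286=2.2312; V=3.123698+-3.123698+2.231213=2.2312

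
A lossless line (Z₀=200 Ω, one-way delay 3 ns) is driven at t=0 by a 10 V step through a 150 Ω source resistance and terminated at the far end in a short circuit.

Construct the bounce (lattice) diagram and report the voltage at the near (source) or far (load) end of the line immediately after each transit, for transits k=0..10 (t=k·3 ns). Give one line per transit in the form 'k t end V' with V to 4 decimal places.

0 0 source 5.7143
1 3 load 0.0000
2 6 source 0.8163
3 9 load 0.0000
4 12 source 0.1166
5 15 load 0.0000
6 18 source 0.0167
7 21 load 0.0000
8 24 source 0.0024
9 27 load 0.0000
10 30 source 0.0003

Γ_L=-1.000000, Γ_S=-0.142857; launch V₁=10·200/350=5.714286
k=0 src: V=5.7143
k=1 load: inc=5.714286, refl=5.714286·-1.000000=-5.7143; V=0.000000+5.714286+-5.714286=0.0000
k=2 src: inc=-5.714286, refl=-5.714286·-0.142857=0.8163; V=5.714286+-5.714286+0.816327=0.8163
k=3 load: inc=0.816327, refl=0.816327·-1.000000=-0.8163; V=0.000000+0.816327+-0.816327=0.0000
k=4 src: inc=-0.816327, refl=-0.816327·-0.142857=0.1166; V=0.816327+-0.816327+0.116618=0.1166
k=5 load: inc=0.116618, refl=0.116618·-1.000000=-0.1166; V=0.000000+0.116618+-0.116618=0.0000
k=6 src: inc=-0.116618, refl=-0.116618·-0.142857=0.0167; V=0.116618+-0.116618+0.016660=0.0167
k=7 load: inc=0.016660, refl=0.016660·-1.000000=-0.0167; V=0.000000+0.016660+-0.016660=0.0000
k=8 src: inc=-0.016660, refl=-0.016660·-0.142857=0.0024; V=0.016660+-0.016660+0.002380=0.0024
k=9 load: inc=0.002380, refl=0.002380·-1.000000=-0.0024; V=0.000000+0.002380+-0.002380=0.0000
k=10 src: inc=-0.002380, refl=-0.002380·-0.142857=0.0003; V=0.002380+-0.002380+0.000340=0.0003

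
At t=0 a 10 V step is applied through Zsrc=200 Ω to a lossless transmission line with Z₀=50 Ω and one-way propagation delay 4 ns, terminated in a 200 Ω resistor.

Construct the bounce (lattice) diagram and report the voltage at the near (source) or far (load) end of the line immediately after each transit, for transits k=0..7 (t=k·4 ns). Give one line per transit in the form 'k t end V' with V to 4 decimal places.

0 0 source 2.0000
1 4 load 3.2000
2 8 source 3.9200
3 12 load 4.3520
4 16 source 4.6112
5 20 load 4.7667
6 24 source 4.8600
7 28 load 4.9160

Γ_L=0.600000, Γ_S=0.600000; launch V₁=10·50/250=2.000000
k=0 src: V=2.0000
k=1 load: inc=2.000000, refl=2.000000·0.600000=1.2000; V=0.000000+2.000000+1.200000=3.2000
k=2 src: inc=1.200000, refl=1.200000·0.600000=0.7200; V=2.000000+1.200000+0.720000=3.9200
k=3 load: inc=0.720000, refl=0.720000·0.600000=0.4320; V=3.200000+0.720000+0.432000=4.3520
k=4 src: inc=0.432000, refl=0.432000·0.600000=0.2592; V=3.920000+0.432000+0.259200=4.6112
k=5 load: inc=0.259200, refl=0.259200·0.600000=0.1555; V=4.352000+0.259200+0.155520=4.7667
k=6 src: inc=0.155520, refl=0.155520·0.600000=0.0933; V=4.611200+0.155520+0.093312=4.8600
k=7 load: inc=0.093312, refl=0.093312·0.600000=0.0560; V=4.766720+0.093312+0.055987=4.9160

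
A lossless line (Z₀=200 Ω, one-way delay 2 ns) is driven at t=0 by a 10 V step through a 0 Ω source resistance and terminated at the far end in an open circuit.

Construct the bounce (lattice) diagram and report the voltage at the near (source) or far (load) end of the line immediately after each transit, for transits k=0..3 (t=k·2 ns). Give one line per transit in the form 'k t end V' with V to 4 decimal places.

Γ_L=1.000000, Γ_S=-1.000000; launch V₁=10·200/200=10.000000
k=0 src: V=10.0000
k=1 load: inc=10.000000, refl=10.000000·1.000000=10.0000; V=0.000000+10.000000+10.000000=20.0000
k=2 src: inc=10.000000, refl=10.000000·-1.000000=-10.0000; V=10.000000+10.000000+-10.000000=10.0000
k=3 load: inc=-10.000000, refl=-10.000000·1.000000=-10.0000; V=20.000000+-10.000000+-10.000000=0.0000

0 0 source 10.0000
1 2 load 20.0000
2 4 source 10.0000
3 6 load 0.0000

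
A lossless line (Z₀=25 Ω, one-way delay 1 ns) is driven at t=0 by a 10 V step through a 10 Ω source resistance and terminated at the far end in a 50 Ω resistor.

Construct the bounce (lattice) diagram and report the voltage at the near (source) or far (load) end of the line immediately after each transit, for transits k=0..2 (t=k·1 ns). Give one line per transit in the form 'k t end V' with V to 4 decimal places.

Γ_L=0.333333, Γ_S=-0.428571; launch V₁=10·25/35=7.142857
k=0 src: V=7.1429
k=1 load: inc=7.142857, refl=7.142857·0.333333=2.3810; V=0.000000+7.142857+2.380952=9.5238
k=2 src: inc=2.380952, refl=2.380952·-0.428571=-1.0204; V=7.142857+2.380952+-1.020408=8.5034

0 0 source 7.1429
1 1 load 9.5238
2 2 source 8.5034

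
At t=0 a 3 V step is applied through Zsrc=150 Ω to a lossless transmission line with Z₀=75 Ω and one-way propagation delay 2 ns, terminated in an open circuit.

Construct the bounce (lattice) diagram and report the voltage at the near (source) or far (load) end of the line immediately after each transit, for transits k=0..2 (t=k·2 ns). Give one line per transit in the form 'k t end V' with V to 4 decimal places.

0 0 source 1.0000
1 2 load 2.0000
2 4 source 2.3333

Γ_L=1.000000, Γ_S=0.333333; launch V₁=3·75/225=1.000000
k=0 src: V=1.0000
k=1 load: inc=1.000000, refl=1.000000·1.000000=1.0000; V=0.000000+1.000000+1.000000=2.0000
k=2 src: inc=1.000000, refl=1.000000·0.333333=0.3333; V=1.000000+1.000000+0.333333=2.3333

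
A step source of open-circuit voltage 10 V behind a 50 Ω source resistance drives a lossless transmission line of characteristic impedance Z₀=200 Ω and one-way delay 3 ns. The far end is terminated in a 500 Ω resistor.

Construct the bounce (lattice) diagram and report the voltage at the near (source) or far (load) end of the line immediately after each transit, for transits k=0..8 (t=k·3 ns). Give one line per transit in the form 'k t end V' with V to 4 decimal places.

0 0 source 8.0000
1 3 load 11.4286
2 6 source 9.3714
3 9 load 8.4898
4 12 source 9.0188
5 15 load 9.2455
6 18 source 9.1095
7 21 load 9.0512
8 24 source 9.0861

Γ_L=0.428571, Γ_S=-0.600000; launch V₁=10·200/250=8.000000
k=0 src: V=8.0000
k=1 load: inc=8.000000, refl=8.000000·0.428571=3.4286; V=0.000000+8.000000+3.428571=11.4286
k=2 src: inc=3.428571, refl=3.428571·-0.600000=-2.0571; V=8.000000+3.428571+-2.057143=9.3714
k=3 load: inc=-2.057143, refl=-2.057143·0.428571=-0.8816; V=11.428571+-2.057143+-0.881633=8.4898
k=4 src: inc=-0.881633, refl=-0.881633·-0.600000=0.5290; V=9.371429+-0.881633+0.528980=9.0188
k=5 load: inc=0.528980, refl=0.528980·0.428571=0.2267; V=8.489796+0.528980+0.226706=9.2455
k=6 src: inc=0.226706, refl=0.226706·-0.600000=-0.1360; V=9.018776+0.226706+-0.136023=9.1095
k=7 load: inc=-0.136023, refl=-0.136023·0.428571=-0.0583; V=9.245481+-0.136023+-0.058296=9.0512
k=8 src: inc=-0.058296, refl=-0.058296·-0.600000=0.0350; V=9.109458+-0.058296+0.034977=9.0861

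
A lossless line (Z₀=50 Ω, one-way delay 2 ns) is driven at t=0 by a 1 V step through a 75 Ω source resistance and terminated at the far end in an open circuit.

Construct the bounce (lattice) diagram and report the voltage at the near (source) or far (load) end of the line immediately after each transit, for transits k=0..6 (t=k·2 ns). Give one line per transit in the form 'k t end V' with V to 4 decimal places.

Γ_L=1.000000, Γ_S=0.200000; launch V₁=1·50/125=0.400000
k=0 src: V=0.4000
k=1 load: inc=0.400000, refl=0.400000·1.000000=0.4000; V=0.000000+0.400000+0.400000=0.8000
k=2 src: inc=0.400000, refl=0.400000·0.200000=0.0800; V=0.400000+0.400000+0.080000=0.8800
k=3 load: inc=0.080000, refl=0.080000·1.000000=0.0800; V=0.800000+0.080000+0.080000=0.9600
k=4 src: inc=0.080000, refl=0.080000·0.200000=0.0160; V=0.880000+0.080000+0.016000=0.9760
k=5 load: inc=0.016000, refl=0.016000·1.000000=0.0160; V=0.960000+0.016000+0.016000=0.9920
k=6 src: inc=0.016000, refl=0.016000·0.200000=0.0032; V=0.976000+0.016000+0.003200=0.9952

0 0 source 0.4000
1 2 load 0.8000
2 4 source 0.8800
3 6 load 0.9600
4 8 source 0.9760
5 10 load 0.9920
6 12 source 0.9952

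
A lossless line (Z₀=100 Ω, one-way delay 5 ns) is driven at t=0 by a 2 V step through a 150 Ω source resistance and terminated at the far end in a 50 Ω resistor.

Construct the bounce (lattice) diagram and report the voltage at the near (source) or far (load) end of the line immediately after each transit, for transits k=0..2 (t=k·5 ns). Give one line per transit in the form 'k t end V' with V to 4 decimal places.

0 0 source 0.8000
1 5 load 0.5333
2 10 source 0.4800

Γ_L=-0.333333, Γ_S=0.200000; launch V₁=2·100/250=0.800000
k=0 src: V=0.8000
k=1 load: inc=0.800000, refl=0.800000·-0.333333=-0.2667; V=0.000000+0.800000+-0.266667=0.5333
k=2 src: inc=-0.266667, refl=-0.266667·0.200000=-0.0533; V=0.800000+-0.266667+-0.053333=0.4800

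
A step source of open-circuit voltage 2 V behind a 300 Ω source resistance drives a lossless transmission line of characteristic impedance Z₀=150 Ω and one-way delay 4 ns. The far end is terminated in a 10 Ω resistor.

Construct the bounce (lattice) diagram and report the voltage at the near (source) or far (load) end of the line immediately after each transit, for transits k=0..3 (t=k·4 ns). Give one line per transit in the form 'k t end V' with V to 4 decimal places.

0 0 source 0.6667
1 4 load 0.0833
2 8 source -0.1111
3 12 load 0.0590

Γ_L=-0.875000, Γ_S=0.333333; launch V₁=2·150/450=0.666667
k=0 src: V=0.6667
k=1 load: inc=0.666667, refl=0.666667·-0.875000=-0.5833; V=0.000000+0.666667+-0.583333=0.0833
k=2 src: inc=-0.583333, refl=-0.583333·0.333333=-0.1944; V=0.666667+-0.583333+-0.194444=-0.1111
k=3 load: inc=-0.194444, refl=-0.194444·-0.875000=0.1701; V=0.083333+-0.194444+0.170139=0.0590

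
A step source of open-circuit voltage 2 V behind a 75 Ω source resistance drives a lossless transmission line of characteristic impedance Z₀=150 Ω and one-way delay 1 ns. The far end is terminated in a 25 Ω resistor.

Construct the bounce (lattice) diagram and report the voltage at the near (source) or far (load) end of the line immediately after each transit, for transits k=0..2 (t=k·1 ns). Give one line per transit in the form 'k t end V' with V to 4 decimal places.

0 0 source 1.3333
1 1 load 0.3810
2 2 source 0.6984

Γ_L=-0.714286, Γ_S=-0.333333; launch V₁=2·150/225=1.333333
k=0 src: V=1.3333
k=1 load: inc=1.333333, refl=1.333333·-0.714286=-0.9524; V=0.000000+1.333333+-0.952381=0.3810
k=2 src: inc=-0.952381, refl=-0.952381·-0.333333=0.3175; V=1.333333+-0.952381+0.317460=0.6984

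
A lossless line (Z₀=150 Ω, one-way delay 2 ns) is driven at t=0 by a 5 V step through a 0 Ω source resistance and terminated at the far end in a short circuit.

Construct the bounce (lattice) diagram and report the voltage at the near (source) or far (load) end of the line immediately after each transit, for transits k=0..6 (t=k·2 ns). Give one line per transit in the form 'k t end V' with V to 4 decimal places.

0 0 source 5.0000
1 2 load 0.0000
2 4 source 5.0000
3 6 load 0.0000
4 8 source 5.0000
5 10 load 0.0000
6 12 source 5.0000

Γ_L=-1.000000, Γ_S=-1.000000; launch V₁=5·150/150=5.000000
k=0 src: V=5.0000
k=1 load: inc=5.000000, refl=5.000000·-1.000000=-5.0000; V=0.000000+5.000000+-5.000000=0.0000
k=2 src: inc=-5.000000, refl=-5.000000·-1.000000=5.0000; V=5.000000+-5.000000+5.000000=5.0000
k=3 load: inc=5.000000, refl=5.000000·-1.000000=-5.0000; V=0.000000+5.000000+-5.000000=0.0000
k=4 src: inc=-5.000000, refl=-5.000000·-1.000000=5.0000; V=5.000000+-5.000000+5.000000=5.0000
k=5 load: inc=5.000000, refl=5.000000·-1.000000=-5.0000; V=0.000000+5.000000+-5.000000=0.0000
k=6 src: inc=-5.000000, refl=-5.000000·-1.000000=5.0000; V=5.000000+-5.000000+5.000000=5.0000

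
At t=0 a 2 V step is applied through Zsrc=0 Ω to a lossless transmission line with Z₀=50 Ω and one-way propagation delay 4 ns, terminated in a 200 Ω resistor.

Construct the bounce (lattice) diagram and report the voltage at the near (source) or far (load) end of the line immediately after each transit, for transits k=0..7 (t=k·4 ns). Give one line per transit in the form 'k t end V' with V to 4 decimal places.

0 0 source 2.0000
1 4 load 3.2000
2 8 source 2.0000
3 12 load 1.2800
4 16 source 2.0000
5 20 load 2.4320
6 24 source 2.0000
7 28 load 1.7408

Γ_L=0.600000, Γ_S=-1.000000; launch V₁=2·50/50=2.000000
k=0 src: V=2.0000
k=1 load: inc=2.000000, refl=2.000000·0.600000=1.2000; V=0.000000+2.000000+1.200000=3.2000
k=2 src: inc=1.200000, refl=1.200000·-1.000000=-1.2000; V=2.000000+1.200000+-1.200000=2.0000
k=3 load: inc=-1.200000, refl=-1.200000·0.600000=-0.7200; V=3.200000+-1.200000+-0.720000=1.2800
k=4 src: inc=-0.720000, refl=-0.720000·-1.000000=0.7200; V=2.000000+-0.720000+0.720000=2.0000
k=5 load: inc=0.720000, refl=0.720000·0.600000=0.4320; V=1.280000+0.720000+0.432000=2.4320
k=6 src: inc=0.432000, refl=0.432000·-1.000000=-0.4320; V=2.000000+0.432000+-0.432000=2.0000
k=7 load: inc=-0.432000, refl=-0.432000·0.600000=-0.2592; V=2.432000+-0.432000+-0.259200=1.7408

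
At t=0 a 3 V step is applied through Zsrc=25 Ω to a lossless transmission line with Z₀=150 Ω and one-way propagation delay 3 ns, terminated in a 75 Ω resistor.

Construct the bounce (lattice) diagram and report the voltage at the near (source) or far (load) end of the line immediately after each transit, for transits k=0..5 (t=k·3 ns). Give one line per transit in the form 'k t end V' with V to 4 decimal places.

Γ_L=-0.333333, Γ_S=-0.714286; launch V₁=3·150/175=2.571429
k=0 src: V=2.5714
k=1 load: inc=2.571429, refl=2.571429·-0.333333=-0.8571; V=0.000000+2.571429+-0.857143=1.7143
k=2 src: inc=-0.857143, refl=-0.857143·-0.714286=0.6122; V=2.571429+-0.857143+0.612245=2.3265
k=3 load: inc=0.612245, refl=0.612245·-0.333333=-0.2041; V=1.714286+0.612245+-0.204082=2.1224
k=4 src: inc=-0.204082, refl=-0.204082·-0.714286=0.1458; V=2.326531+-0.204082+0.145773=2.2682
k=5 load: inc=0.145773, refl=0.145773·-0.333333=-0.0486; V=2.122449+0.145773+-0.048591=2.2196

0 0 source 2.5714
1 3 load 1.7143
2 6 source 2.3265
3 9 load 2.1224
4 12 source 2.2682
5 15 load 2.2196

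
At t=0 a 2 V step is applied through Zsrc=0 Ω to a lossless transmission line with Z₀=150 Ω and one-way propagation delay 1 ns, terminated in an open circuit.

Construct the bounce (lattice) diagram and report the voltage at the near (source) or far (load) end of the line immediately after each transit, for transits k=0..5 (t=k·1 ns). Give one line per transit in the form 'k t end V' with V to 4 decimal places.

Γ_L=1.000000, Γ_S=-1.000000; launch V₁=2·150/150=2.000000
k=0 src: V=2.0000
k=1 load: inc=2.000000, refl=2.000000·1.000000=2.0000; V=0.000000+2.000000+2.000000=4.0000
k=2 src: inc=2.000000, refl=2.000000·-1.000000=-2.0000; V=2.000000+2.000000+-2.000000=2.0000
k=3 load: inc=-2.000000, refl=-2.000000·1.000000=-2.0000; V=4.000000+-2.000000+-2.000000=0.0000
k=4 src: inc=-2.000000, refl=-2.000000·-1.000000=2.0000; V=2.000000+-2.000000+2.000000=2.0000
k=5 load: inc=2.000000, refl=2.000000·1.000000=2.0000; V=0.000000+2.000000+2.000000=4.0000

0 0 source 2.0000
1 1 load 4.0000
2 2 source 2.0000
3 3 load 0.0000
4 4 source 2.0000
5 5 load 4.0000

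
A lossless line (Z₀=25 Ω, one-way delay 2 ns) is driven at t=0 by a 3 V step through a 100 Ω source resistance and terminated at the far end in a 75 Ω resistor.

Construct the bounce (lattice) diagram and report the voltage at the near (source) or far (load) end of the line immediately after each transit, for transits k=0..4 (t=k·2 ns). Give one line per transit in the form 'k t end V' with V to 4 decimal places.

Γ_L=0.500000, Γ_S=0.600000; launch V₁=3·25/125=0.600000
k=0 src: V=0.6000
k=1 load: inc=0.600000, refl=0.600000·0.500000=0.3000; V=0.000000+0.600000+0.300000=0.9000
k=2 src: inc=0.300000, refl=0.300000·0.600000=0.1800; V=0.600000+0.300000+0.180000=1.0800
k=3 load: inc=0.180000, refl=0.180000·0.500000=0.0900; V=0.900000+0.180000+0.090000=1.1700
k=4 src: inc=0.090000, refl=0.090000·0.600000=0.0540; V=1.080000+0.090000+0.054000=1.2240

0 0 source 0.6000
1 2 load 0.9000
2 4 source 1.0800
3 6 load 1.1700
4 8 source 1.2240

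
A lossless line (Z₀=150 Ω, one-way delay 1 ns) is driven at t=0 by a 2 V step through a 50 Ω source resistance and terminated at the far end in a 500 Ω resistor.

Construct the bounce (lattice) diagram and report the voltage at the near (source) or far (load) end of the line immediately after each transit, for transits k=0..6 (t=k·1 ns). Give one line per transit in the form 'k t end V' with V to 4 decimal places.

Γ_L=0.538462, Γ_S=-0.500000; launch V₁=2·150/200=1.500000
k=0 src: V=1.5000
k=1 load: inc=1.500000, refl=1.500000·0.538462=0.8077; V=0.000000+1.500000+0.807692=2.3077
k=2 src: inc=0.807692, refl=0.807692·-0.500000=-0.4038; V=1.500000+0.807692+-0.403846=1.9038
k=3 load: inc=-0.403846, refl=-0.403846·0.538462=-0.2175; V=2.307692+-0.403846+-0.217456=1.6864
k=4 src: inc=-0.217456, refl=-0.217456·-0.500000=0.1087; V=1.903846+-0.217456+0.108728=1.7951
k=5 load: inc=0.108728, refl=0.108728·0.538462=0.0585; V=1.686391+0.108728+0.058546=1.8537
k=6 src: inc=0.058546, refl=0.058546·-0.500000=-0.0293; V=1.795118+0.058546+-0.029273=1.8244

0 0 source 1.5000
1 1 load 2.3077
2 2 source 1.9038
3 3 load 1.6864
4 4 source 1.7951
5 5 load 1.8537
6 6 source 1.8244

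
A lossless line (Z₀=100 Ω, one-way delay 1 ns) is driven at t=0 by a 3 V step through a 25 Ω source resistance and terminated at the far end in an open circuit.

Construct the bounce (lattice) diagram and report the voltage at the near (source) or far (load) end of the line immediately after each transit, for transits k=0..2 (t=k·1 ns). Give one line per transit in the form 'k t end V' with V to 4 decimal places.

0 0 source 2.4000
1 1 load 4.8000
2 2 source 3.3600

Γ_L=1.000000, Γ_S=-0.600000; launch V₁=3·100/125=2.400000
k=0 src: V=2.4000
k=1 load: inc=2.400000, refl=2.400000·1.000000=2.4000; V=0.000000+2.400000+2.400000=4.8000
k=2 src: inc=2.400000, refl=2.400000·-0.600000=-1.4400; V=2.400000+2.400000+-1.440000=3.3600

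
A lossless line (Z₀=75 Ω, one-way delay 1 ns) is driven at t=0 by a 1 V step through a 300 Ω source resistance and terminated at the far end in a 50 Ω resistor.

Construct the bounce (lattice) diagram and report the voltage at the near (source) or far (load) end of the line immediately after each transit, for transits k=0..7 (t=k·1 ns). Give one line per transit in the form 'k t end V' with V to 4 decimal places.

Γ_L=-0.200000, Γ_S=0.600000; launch V₁=1·75/375=0.200000
k=0 src: V=0.2000
k=1 load: inc=0.200000, refl=0.200000·-0.200000=-0.0400; V=0.000000+0.200000+-0.040000=0.1600
k=2 src: inc=-0.040000, refl=-0.040000·0.600000=-0.0240; V=0.200000+-0.040000+-0.024000=0.1360
k=3 load: inc=-0.024000, refl=-0.024000·-0.200000=0.0048; V=0.160000+-0.024000+0.004800=0.1408
k=4 src: inc=0.004800, refl=0.004800·0.600000=0.0029; V=0.136000+0.004800+0.002880=0.1437
k=5 load: inc=0.002880, refl=0.002880·-0.200000=-0.0006; V=0.140800+0.002880+-0.000576=0.1431
k=6 src: inc=-0.000576, refl=-0.000576·0.600000=-0.0003; V=0.143680+-0.000576+-0.000346=0.1428
k=7 load: inc=-0.000346, refl=-0.000346·-0.200000=0.0001; V=0.143104+-0.000346+0.000069=0.1428

0 0 source 0.2000
1 1 load 0.1600
2 2 source 0.1360
3 3 load 0.1408
4 4 source 0.1437
5 5 load 0.1431
6 6 source 0.1428
7 7 load 0.1428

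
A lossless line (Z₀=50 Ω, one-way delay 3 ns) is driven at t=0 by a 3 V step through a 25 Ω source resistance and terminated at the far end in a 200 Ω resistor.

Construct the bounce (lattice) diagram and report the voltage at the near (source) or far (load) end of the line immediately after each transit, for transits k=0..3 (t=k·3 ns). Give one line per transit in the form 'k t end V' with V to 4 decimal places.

0 0 source 2.0000
1 3 load 3.2000
2 6 source 2.8000
3 9 load 2.5600

Γ_L=0.600000, Γ_S=-0.333333; launch V₁=3·50/75=2.000000
k=0 src: V=2.0000
k=1 load: inc=2.000000, refl=2.000000·0.600000=1.2000; V=0.000000+2.000000+1.200000=3.2000
k=2 src: inc=1.200000, refl=1.200000·-0.333333=-0.4000; V=2.000000+1.200000+-0.400000=2.8000
k=3 load: inc=-0.400000, refl=-0.400000·0.600000=-0.2400; V=3.200000+-0.400000+-0.240000=2.5600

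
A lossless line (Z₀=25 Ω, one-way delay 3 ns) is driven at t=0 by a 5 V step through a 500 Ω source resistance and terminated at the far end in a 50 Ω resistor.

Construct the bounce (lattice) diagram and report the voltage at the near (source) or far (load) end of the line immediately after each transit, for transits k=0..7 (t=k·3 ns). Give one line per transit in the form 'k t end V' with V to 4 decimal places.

Γ_L=0.333333, Γ_S=0.904762; launch V₁=5·25/525=0.238095
k=0 src: V=0.2381
k=1 load: inc=0.238095, refl=0.238095·0.333333=0.0794; V=0.000000+0.238095+0.079365=0.3175
k=2 src: inc=0.079365, refl=0.079365·0.904762=0.0718; V=0.238095+0.079365+0.071807=0.3893
k=3 load: inc=0.071807, refl=0.071807·0.333333=0.0239; V=0.317460+0.071807+0.023936=0.4132
k=4 src: inc=0.023936, refl=0.023936·0.904762=0.0217; V=0.389267+0.023936+0.021656=0.4349
k=5 load: inc=0.021656, refl=0.021656·0.333333=0.0072; V=0.413202+0.021656+0.007219=0.4421
k=6 src: inc=0.007219, refl=0.007219·0.904762=0.0065; V=0.434858+0.007219+0.006531=0.4486
k=7 load: inc=0.006531, refl=0.006531·0.333333=0.0022; V=0.442077+0.006531+0.002177=0.4508

0 0 source 0.2381
1 3 load 0.3175
2 6 source 0.3893
3 9 load 0.4132
4 12 source 0.4349
5 15 load 0.4421
6 18 source 0.4486
7 21 load 0.4508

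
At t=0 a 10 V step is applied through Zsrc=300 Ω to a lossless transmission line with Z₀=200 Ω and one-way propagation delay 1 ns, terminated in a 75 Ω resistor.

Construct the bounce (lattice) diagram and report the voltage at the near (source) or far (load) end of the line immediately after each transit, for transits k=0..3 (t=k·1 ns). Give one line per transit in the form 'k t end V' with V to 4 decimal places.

Γ_L=-0.454545, Γ_S=0.200000; launch V₁=10·200/500=4.000000
k=0 src: V=4.0000
k=1 load: inc=4.000000, refl=4.000000·-0.454545=-1.8182; V=0.000000+4.000000+-1.818182=2.1818
k=2 src: inc=-1.818182, refl=-1.818182·0.200000=-0.3636; V=4.000000+-1.818182+-0.363636=1.8182
k=3 load: inc=-0.363636, refl=-0.363636·-0.454545=0.1653; V=2.181818+-0.363636+0.165289=1.9835

0 0 source 4.0000
1 1 load 2.1818
2 2 source 1.8182
3 3 load 1.9835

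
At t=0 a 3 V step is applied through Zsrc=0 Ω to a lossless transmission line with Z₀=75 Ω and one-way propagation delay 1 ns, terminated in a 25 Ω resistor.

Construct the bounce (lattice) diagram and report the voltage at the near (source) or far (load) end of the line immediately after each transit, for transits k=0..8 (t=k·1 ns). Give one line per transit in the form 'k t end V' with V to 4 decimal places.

0 0 source 3.0000
1 1 load 1.5000
2 2 source 3.0000
3 3 load 2.2500
4 4 source 3.0000
5 5 load 2.6250
6 6 source 3.0000
7 7 load 2.8125
8 8 source 3.0000

Γ_L=-0.500000, Γ_S=-1.000000; launch V₁=3·75/75=3.000000
k=0 src: V=3.0000
k=1 load: inc=3.000000, refl=3.000000·-0.500000=-1.5000; V=0.000000+3.000000+-1.500000=1.5000
k=2 src: inc=-1.500000, refl=-1.500000·-1.000000=1.5000; V=3.000000+-1.500000+1.500000=3.0000
k=3 load: inc=1.500000, refl=1.500000·-0.500000=-0.7500; V=1.500000+1.500000+-0.750000=2.2500
k=4 src: inc=-0.750000, refl=-0.750000·-1.000000=0.7500; V=3.000000+-0.750000+0.750000=3.0000
k=5 load: inc=0.750000, refl=0.750000·-0.500000=-0.3750; V=2.250000+0.750000+-0.375000=2.6250
k=6 src: inc=-0.375000, refl=-0.375000·-1.000000=0.3750; V=3.000000+-0.375000+0.375000=3.0000
k=7 load: inc=0.375000, refl=0.375000·-0.500000=-0.1875; V=2.625000+0.375000+-0.187500=2.8125
k=8 src: inc=-0.187500, refl=-0.187500·-1.000000=0.1875; V=3.000000+-0.187500+0.187500=3.0000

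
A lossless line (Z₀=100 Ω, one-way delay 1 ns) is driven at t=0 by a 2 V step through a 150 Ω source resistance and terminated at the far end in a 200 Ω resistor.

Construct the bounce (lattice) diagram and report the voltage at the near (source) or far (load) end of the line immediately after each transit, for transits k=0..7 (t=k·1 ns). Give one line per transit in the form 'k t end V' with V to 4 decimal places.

Γ_L=0.333333, Γ_S=0.200000; launch V₁=2·100/250=0.800000
k=0 src: V=0.8000
k=1 load: inc=0.800000, refl=0.800000·0.333333=0.2667; V=0.000000+0.800000+0.266667=1.0667
k=2 src: inc=0.266667, refl=0.266667·0.200000=0.0533; V=0.800000+0.266667+0.053333=1.1200
k=3 load: inc=0.053333, refl=0.053333·0.333333=0.0178; V=1.066667+0.053333+0.017778=1.1378
k=4 src: inc=0.017778, refl=0.017778·0.200000=0.0036; V=1.120000+0.017778+0.003556=1.1413
k=5 load: inc=0.003556, refl=0.003556·0.333333=0.0012; V=1.137778+0.003556+0.001185=1.1425
k=6 src: inc=0.001185, refl=0.001185·0.200000=0.0002; V=1.141333+0.001185+0.000237=1.1428
k=7 load: inc=0.000237, refl=0.000237·0.333333=0.0001; V=1.142519+0.000237+0.000079=1.1428

0 0 source 0.8000
1 1 load 1.0667
2 2 source 1.1200
3 3 load 1.1378
4 4 source 1.1413
5 5 load 1.1425
6 6 source 1.1428
7 7 load 1.1428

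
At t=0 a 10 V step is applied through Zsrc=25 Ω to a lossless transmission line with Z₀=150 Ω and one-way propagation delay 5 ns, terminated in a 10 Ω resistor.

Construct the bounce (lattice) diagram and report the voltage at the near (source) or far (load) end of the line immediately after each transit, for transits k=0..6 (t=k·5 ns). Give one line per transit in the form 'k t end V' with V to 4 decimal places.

0 0 source 8.5714
1 5 load 1.0714
2 10 source 6.4286
3 15 load 1.7411
4 20 source 5.0893
5 25 load 2.1596
6 30 source 4.2522

Γ_L=-0.875000, Γ_S=-0.714286; launch V₁=10·150/175=8.571429
k=0 src: V=8.5714
k=1 load: inc=8.571429, refl=8.571429·-0.875000=-7.5000; V=0.000000+8.571429+-7.500000=1.0714
k=2 src: inc=-7.500000, refl=-7.500000·-0.714286=5.3571; V=8.571429+-7.500000+5.357143=6.4286
k=3 load: inc=5.357143, refl=5.357143·-0.875000=-4.6875; V=1.071429+5.357143+-4.687500=1.7411
k=4 src: inc=-4.687500, refl=-4.687500·-0.714286=3.3482; V=6.428571+-4.687500+3.348214=5.0893
k=5 load: inc=3.348214, refl=3.348214·-0.875000=-2.9297; V=1.741071+3.348214+-2.929688=2.1596
k=6 src: inc=-2.929688, refl=-2.929688·-0.714286=2.0926; V=5.089286+-2.929688+2.092634=4.2522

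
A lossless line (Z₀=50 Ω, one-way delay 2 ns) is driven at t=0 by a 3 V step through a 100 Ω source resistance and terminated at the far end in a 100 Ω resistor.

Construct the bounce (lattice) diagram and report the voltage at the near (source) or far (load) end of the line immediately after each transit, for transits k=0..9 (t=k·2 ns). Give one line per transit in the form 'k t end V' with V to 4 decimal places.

0 0 source 1.0000
1 2 load 1.3333
2 4 source 1.4444
3 6 load 1.4815
4 8 source 1.4938
5 10 load 1.4979
6 12 source 1.4993
7 14 load 1.4998
8 16 source 1.4999
9 18 load 1.5000

Γ_L=0.333333, Γ_S=0.333333; launch V₁=3·50/150=1.000000
k=0 src: V=1.0000
k=1 load: inc=1.000000, refl=1.000000·0.333333=0.3333; V=0.000000+1.000000+0.333333=1.3333
k=2 src: inc=0.333333, refl=0.333333·0.333333=0.1111; V=1.000000+0.333333+0.111111=1.4444
k=3 load: inc=0.111111, refl=0.111111·0.333333=0.0370; V=1.333333+0.111111+0.037037=1.4815
k=4 src: inc=0.037037, refl=0.037037·0.333333=0.0123; V=1.444444+0.037037+0.012346=1.4938
k=5 load: inc=0.012346, refl=0.012346·0.333333=0.0041; V=1.481481+0.012346+0.004115=1.4979
k=6 src: inc=0.004115, refl=0.004115·0.333333=0.0014; V=1.493827+0.004115+0.001372=1.4993
k=7 load: inc=0.001372, refl=0.001372·0.333333=0.0005; V=1.497942+0.001372+0.000457=1.4998
k=8 src: inc=0.000457, refl=0.000457·0.333333=0.0002; V=1.499314+0.000457+0.000152=1.4999
k=9 load: inc=0.000152, refl=0.000152·0.333333=0.0001; V=1.499771+0.000152+0.000051=1.5000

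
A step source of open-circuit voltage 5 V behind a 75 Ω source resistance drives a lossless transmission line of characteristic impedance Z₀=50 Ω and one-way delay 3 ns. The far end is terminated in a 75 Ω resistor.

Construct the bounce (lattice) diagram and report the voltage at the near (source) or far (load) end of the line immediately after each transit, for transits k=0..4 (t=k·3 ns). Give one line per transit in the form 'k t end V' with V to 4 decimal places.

0 0 source 2.0000
1 3 load 2.4000
2 6 source 2.4800
3 9 load 2.4960
4 12 source 2.4992

Γ_L=0.200000, Γ_S=0.200000; launch V₁=5·50/125=2.000000
k=0 src: V=2.0000
k=1 load: inc=2.000000, refl=2.000000·0.200000=0.4000; V=0.000000+2.000000+0.400000=2.4000
k=2 src: inc=0.400000, refl=0.400000·0.200000=0.0800; V=2.000000+0.400000+0.080000=2.4800
k=3 load: inc=0.080000, refl=0.080000·0.200000=0.0160; V=2.400000+0.080000+0.016000=2.4960
k=4 src: inc=0.016000, refl=0.016000·0.200000=0.0032; V=2.480000+0.016000+0.003200=2.4992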